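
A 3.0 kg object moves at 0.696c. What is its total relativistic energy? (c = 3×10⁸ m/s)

γ = 1/√(1 - 0.696²) = 1.3927
mc² = 3.0 × (3×10⁸)² = 2.700×10¹⁷ J
E = γmc² = 1.3927 × 2.700×10¹⁷ = 3.760×10¹⁷ J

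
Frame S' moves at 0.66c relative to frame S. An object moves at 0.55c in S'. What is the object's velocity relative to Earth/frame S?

u = (u' + v)/(1 + u'v/c²)
Numerator: 0.55 + 0.66 = 1.21
Denominator: 1 + 0.363 = 1.363
u = 1.21/1.363 = 0.8877c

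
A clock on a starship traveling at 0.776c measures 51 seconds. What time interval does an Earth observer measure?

Proper time Δt₀ = 51 seconds
γ = 1/√(1 - 0.776²) = 1.5855
Δt = γΔt₀ = 1.5855 × 51 = 80.86 seconds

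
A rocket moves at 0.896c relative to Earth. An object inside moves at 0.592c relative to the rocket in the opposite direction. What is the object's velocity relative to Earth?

Object's velocity in rocket frame is u' = -0.592c
u = (u' + v)/(1 + u'v/c²) = (v - 0.592)/(1 - 0.592·v/c²)
Numerator: 0.896 - 0.592 = 0.304
Denominator: 1 - 0.530432 = 0.469568
u = 0.304/0.469568 = 0.6474c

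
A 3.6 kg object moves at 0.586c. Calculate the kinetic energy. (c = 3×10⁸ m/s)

γ = 1/√(1 - 0.586²) = 1.2341
γ - 1 = 0.2341
KE = (γ-1)mc² = 0.2341 × 3.6 × (3×10⁸)² = 7.585×10¹⁶ J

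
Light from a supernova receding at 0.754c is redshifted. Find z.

β = 0.754
(1+β)/(1-β) = 1.754/0.246 = 7.130
√(7.130) = 2.670
z = 2.670 - 1 = 1.670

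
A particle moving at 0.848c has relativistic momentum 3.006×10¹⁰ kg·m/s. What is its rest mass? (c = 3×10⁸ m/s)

γ = 1/√(1 - 0.848²) = 1.887
v = 0.848 × 3×10⁸ = 2.544×10⁸ m/s
m = p/(γv) = 3.006×10¹⁰/(1.887 × 2.544×10⁸) = 62.62 kg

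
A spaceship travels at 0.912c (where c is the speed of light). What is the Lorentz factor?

v/c = 0.912, so (v/c)² = 0.831744
1 - (v/c)² = 0.168256
γ = 1/√(0.168256) = 2.438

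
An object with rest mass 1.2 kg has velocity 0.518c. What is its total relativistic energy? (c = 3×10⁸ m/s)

γ = 1/√(1 - 0.518²) = 1.169
mc² = 1.2 × (3×10⁸)² = 1.080×10¹⁷ J
E = γmc² = 1.169 × 1.080×10¹⁷ = 1.263×10¹⁷ J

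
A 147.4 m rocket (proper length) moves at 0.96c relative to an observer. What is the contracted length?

Proper length L₀ = 147.4 m
γ = 1/√(1 - 0.96²) = 3.5714
L = L₀/γ = 147.4/3.5714 = 41.27 m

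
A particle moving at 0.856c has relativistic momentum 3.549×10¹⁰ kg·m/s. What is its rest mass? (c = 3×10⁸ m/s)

γ = 1/√(1 - 0.856²) = 1.9343
v = 0.856 × 3×10⁸ = 2.568×10⁸ m/s
m = p/(γv) = 3.549×10¹⁰/(1.9343 × 2.568×10⁸) = 71.45 kg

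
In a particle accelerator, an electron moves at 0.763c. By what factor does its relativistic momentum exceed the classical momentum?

p_rel = γmv, p_class = mv
Ratio = γ = 1/√(1 - 0.763²)
= 1/√(0.417831) = 1.547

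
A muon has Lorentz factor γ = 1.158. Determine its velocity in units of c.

From γ = 1/√(1 - v²/c²):
1/γ² = 1/1.158² = 0.745732
v²/c² = 1 - 0.745732 = 0.254268
v/c = √(0.254268) = 0.5042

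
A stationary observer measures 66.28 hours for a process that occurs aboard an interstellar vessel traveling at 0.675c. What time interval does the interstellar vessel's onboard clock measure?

Dilated time Δt = 66.28 hours
γ = 1/√(1 - 0.675²) = 1.3553
Δt₀ = Δt/γ = 66.28/1.3553 = 48.90 hours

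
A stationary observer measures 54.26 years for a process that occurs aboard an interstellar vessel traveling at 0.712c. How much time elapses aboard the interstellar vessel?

Dilated time Δt = 54.26 years
γ = 1/√(1 - 0.712²) = 1.424
Δt₀ = Δt/γ = 54.26/1.424 = 38.10 years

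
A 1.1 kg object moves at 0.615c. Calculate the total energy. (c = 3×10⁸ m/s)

γ = 1/√(1 - 0.615²) = 1.2682
mc² = 1.1 × (3×10⁸)² = 9.900×10¹⁶ J
E = γmc² = 1.2682 × 9.900×10¹⁶ = 1.256×10¹⁷ J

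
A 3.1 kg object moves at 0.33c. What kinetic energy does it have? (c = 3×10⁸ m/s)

γ = 1/√(1 - 0.33²) = 1.05934
γ - 1 = 0.05934
KE = (γ-1)mc² = 0.05934 × 3.1 × (3×10⁸)² = 1.656×10¹⁶ J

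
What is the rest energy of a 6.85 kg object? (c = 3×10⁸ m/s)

c² = (3×10⁸)² = 9.000×10¹⁶ m²/s²
E₀ = mc² = 6.85 × 9.000×10¹⁶ = 6.165×10¹⁷ J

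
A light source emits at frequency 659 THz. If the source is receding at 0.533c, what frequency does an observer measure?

β = v/c = 0.533
(1-β)/(1+β) = 0.467/1.533 = 0.3046
Doppler factor = √(0.3046) = 0.5519
f_obs = 659 × 0.5519 = 363.7 THz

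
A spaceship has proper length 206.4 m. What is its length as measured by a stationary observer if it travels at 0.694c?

Proper length L₀ = 206.4 m
γ = 1/√(1 - 0.694²) = 1.389
L = L₀/γ = 206.4/1.389 = 148.6 m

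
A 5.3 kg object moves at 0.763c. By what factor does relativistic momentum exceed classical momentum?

p_rel = γmv, p_class = mv
Ratio = γ = 1/√(1 - 0.763²) = 1.547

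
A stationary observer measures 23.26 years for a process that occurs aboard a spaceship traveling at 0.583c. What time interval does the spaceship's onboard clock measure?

Dilated time Δt = 23.26 years
γ = 1/√(1 - 0.583²) = 1.231
Δt₀ = Δt/γ = 23.26/1.231 = 18.90 years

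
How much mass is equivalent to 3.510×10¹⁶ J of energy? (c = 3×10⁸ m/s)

From E = mc², we get m = E/c²
c² = (3×10⁸)² = 9×10¹⁶ m²/s²
m = 3.510×10¹⁶ / 9×10¹⁶ = 0.3900 kg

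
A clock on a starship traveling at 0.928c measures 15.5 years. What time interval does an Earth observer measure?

Proper time Δt₀ = 15.5 years
γ = 1/√(1 - 0.928²) = 2.684
Δt = γΔt₀ = 2.684 × 15.5 = 41.60 years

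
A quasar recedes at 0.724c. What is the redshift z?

β = 0.724
(1+β)/(1-β) = 1.724/0.276 = 6.246
√(6.246) = 2.499
z = 2.499 - 1 = 1.499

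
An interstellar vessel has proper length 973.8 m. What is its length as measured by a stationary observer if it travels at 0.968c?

Proper length L₀ = 973.8 m
γ = 1/√(1 - 0.968²) = 3.985
L = L₀/γ = 973.8/3.985 = 244.4 m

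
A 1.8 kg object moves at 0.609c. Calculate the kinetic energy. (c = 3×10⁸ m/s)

γ = 1/√(1 - 0.609²) = 1.26076
γ - 1 = 0.26076
KE = (γ-1)mc² = 0.26076 × 1.8 × (3×10⁸)² = 4.224×10¹⁶ J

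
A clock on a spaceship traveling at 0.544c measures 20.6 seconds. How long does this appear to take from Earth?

Proper time Δt₀ = 20.6 seconds
γ = 1/√(1 - 0.544²) = 1.1918
Δt = γΔt₀ = 1.1918 × 20.6 = 24.55 seconds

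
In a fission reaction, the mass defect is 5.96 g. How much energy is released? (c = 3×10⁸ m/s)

Convert mass defect: Δm = 5.96 g = 0.00596 kg
E = Δm·c² = 0.00596 × (3×10⁸)²
= 0.00596 × 9×10¹⁶ = 5.364×10¹⁴ J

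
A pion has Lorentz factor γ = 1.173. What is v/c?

From γ = 1/√(1 - v²/c²):
1/γ² = 1/1.173² = 0.7268
v²/c² = 1 - 0.7268 = 0.2732
v/c = √(0.2732) = 0.5227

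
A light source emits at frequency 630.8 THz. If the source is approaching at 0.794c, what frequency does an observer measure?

β = v/c = 0.794
(1+β)/(1-β) = 1.794/0.206 = 8.709
Doppler factor = √(8.709) = 2.9511
f_obs = 630.8 × 2.9511 = 1862 THz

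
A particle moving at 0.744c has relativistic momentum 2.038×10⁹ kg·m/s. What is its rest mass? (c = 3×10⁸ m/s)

γ = 1/√(1 - 0.744²) = 1.4966
v = 0.744 × 3×10⁸ = 2.232×10⁸ m/s
m = p/(γv) = 2.038×10⁹/(1.4966 × 2.232×10⁸) = 6.101 kg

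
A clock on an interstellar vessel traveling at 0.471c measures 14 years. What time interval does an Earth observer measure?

Proper time Δt₀ = 14 years
γ = 1/√(1 - 0.471²) = 1.1336
Δt = γΔt₀ = 1.1336 × 14 = 15.87 years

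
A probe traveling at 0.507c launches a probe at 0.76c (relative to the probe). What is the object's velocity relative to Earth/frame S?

u = (u' + v)/(1 + u'v/c²)
Numerator: 0.76 + 0.507 = 1.267
Denominator: 1 + 0.38532 = 1.38532
u = 1.267/1.38532 = 0.9146c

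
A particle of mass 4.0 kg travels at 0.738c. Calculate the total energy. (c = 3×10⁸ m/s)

γ = 1/√(1 - 0.738²) = 1.482
mc² = 4.0 × (3×10⁸)² = 3.600×10¹⁷ J
E = γmc² = 1.482 × 3.600×10¹⁷ = 5.335×10¹⁷ J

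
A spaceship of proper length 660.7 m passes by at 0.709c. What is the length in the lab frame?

Proper length L₀ = 660.7 m
γ = 1/√(1 - 0.709²) = 1.418
L = L₀/γ = 660.7/1.418 = 465.9 m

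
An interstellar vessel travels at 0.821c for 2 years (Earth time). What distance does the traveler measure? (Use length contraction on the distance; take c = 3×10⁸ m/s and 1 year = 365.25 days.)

Earth distance: d = v × t = 0.821c × 2 yr = 1.5545×10¹⁶ m
γ = 1.7515
d' = d/γ = 1.5545×10¹⁶/1.7515 = 8.875×10¹⁵ m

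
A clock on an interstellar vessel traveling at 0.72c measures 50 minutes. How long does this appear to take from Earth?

Proper time Δt₀ = 50 minutes
γ = 1/√(1 - 0.72²) = 1.441
Δt = γΔt₀ = 1.441 × 50 = 72.05 minutes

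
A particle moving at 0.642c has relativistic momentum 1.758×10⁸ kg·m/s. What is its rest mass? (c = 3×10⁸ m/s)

γ = 1/√(1 - 0.642²) = 1.3043
v = 0.642 × 3×10⁸ = 1.926×10⁸ m/s
m = p/(γv) = 1.758×10⁸/(1.3043 × 1.926×10⁸) = 0.6998 kg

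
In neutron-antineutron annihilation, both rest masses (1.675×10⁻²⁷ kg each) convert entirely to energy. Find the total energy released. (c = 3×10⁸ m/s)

Both particles have the same rest mass, so total mass = 2m
E = 2m·c² = 2 × 1.675×10⁻²⁷ × (3×10⁸)²
= 2 × 1.675×10⁻²⁷ × 9×10¹⁶
= 3.015×10⁻¹⁰ J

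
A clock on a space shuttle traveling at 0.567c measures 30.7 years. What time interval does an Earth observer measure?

Proper time Δt₀ = 30.7 years
γ = 1/√(1 - 0.567²) = 1.214
Δt = γΔt₀ = 1.214 × 30.7 = 37.27 years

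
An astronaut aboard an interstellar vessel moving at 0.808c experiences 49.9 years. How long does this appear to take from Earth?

Proper time Δt₀ = 49.9 years
γ = 1/√(1 - 0.808²) = 1.69727
Δt = γΔt₀ = 1.69727 × 49.9 = 84.69 years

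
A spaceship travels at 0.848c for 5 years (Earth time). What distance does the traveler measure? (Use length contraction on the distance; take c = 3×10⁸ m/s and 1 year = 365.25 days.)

Earth distance: d = v × t = 0.848c × 5 yr = 4.014×10¹⁶ m
γ = 1.887
d' = d/γ = 4.014×10¹⁶/1.887 = 2.127×10¹⁶ m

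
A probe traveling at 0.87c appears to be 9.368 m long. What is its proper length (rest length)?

Contracted length L = 9.368 m
γ = 1/√(1 - 0.87²) = 2.028
L₀ = γL = 2.028 × 9.368 = 19.00 m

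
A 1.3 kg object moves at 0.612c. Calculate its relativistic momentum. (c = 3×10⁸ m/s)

γ = 1/√(1 - 0.612²) = 1.2644
v = 0.612 × 3×10⁸ = 1.836×10⁸ m/s
p = γmv = 1.2644 × 1.3 × 1.836×10⁸ = 3.018×10⁸ kg·m/s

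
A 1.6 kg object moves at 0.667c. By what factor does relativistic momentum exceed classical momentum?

p_rel = γmv, p_class = mv
Ratio = γ = 1/√(1 - 0.667²) = 1.342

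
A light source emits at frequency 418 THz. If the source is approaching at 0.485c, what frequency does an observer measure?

β = v/c = 0.485
(1+β)/(1-β) = 1.485/0.515 = 2.883
Doppler factor = √(2.883) = 1.698
f_obs = 418 × 1.698 = 709.8 THz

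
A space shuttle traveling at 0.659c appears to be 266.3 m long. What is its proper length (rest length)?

Contracted length L = 266.3 m
γ = 1/√(1 - 0.659²) = 1.32953
L₀ = γL = 1.32953 × 266.3 = 354.1 m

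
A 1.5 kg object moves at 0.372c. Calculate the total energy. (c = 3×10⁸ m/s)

γ = 1/√(1 - 0.372²) = 1.077
mc² = 1.5 × (3×10⁸)² = 1.350×10¹⁷ J
E = γmc² = 1.077 × 1.350×10¹⁷ = 1.454×10¹⁷ J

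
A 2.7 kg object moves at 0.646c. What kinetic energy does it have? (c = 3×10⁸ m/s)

γ = 1/√(1 - 0.646²) = 1.31004
γ - 1 = 0.31004
KE = (γ-1)mc² = 0.31004 × 2.7 × (3×10⁸)² = 7.534×10¹⁶ J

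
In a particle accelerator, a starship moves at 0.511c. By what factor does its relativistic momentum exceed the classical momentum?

p_rel = γmv, p_class = mv
Ratio = γ = 1/√(1 - 0.511²)
= 1/√(0.738879) = 1.163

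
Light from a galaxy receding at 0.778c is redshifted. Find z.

β = 0.778
(1+β)/(1-β) = 1.778/0.222 = 8.009
√(8.009) = 2.830
z = 2.830 - 1 = 1.830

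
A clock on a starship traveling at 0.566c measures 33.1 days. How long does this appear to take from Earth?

Proper time Δt₀ = 33.1 days
γ = 1/√(1 - 0.566²) = 1.213
Δt = γΔt₀ = 1.213 × 33.1 = 40.15 days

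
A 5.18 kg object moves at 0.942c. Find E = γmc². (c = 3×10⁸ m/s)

γ = 1/√(1 - 0.942²) = 2.980
mc² = 5.18 × (3×10⁸)² = 4.662×10¹⁷ J
E = γmc² = 2.980 × 4.662×10¹⁷ = 1.389×10¹⁸ J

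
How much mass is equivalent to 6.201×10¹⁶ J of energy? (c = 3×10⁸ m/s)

From E = mc², we get m = E/c²
c² = (3×10⁸)² = 9×10¹⁶ m²/s²
m = 6.201×10¹⁶ / 9×10¹⁶ = 0.6890 kg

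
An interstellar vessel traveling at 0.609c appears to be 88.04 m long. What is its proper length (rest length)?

Contracted length L = 88.04 m
γ = 1/√(1 - 0.609²) = 1.261
L₀ = γL = 1.261 × 88.04 = 111.0 m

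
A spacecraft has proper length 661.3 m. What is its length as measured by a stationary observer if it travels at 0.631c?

Proper length L₀ = 661.3 m
γ = 1/√(1 - 0.631²) = 1.289
L = L₀/γ = 661.3/1.289 = 513.0 m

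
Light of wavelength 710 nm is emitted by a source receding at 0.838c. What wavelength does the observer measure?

β = 0.838
Wavelength Doppler factor = √(1.838/0.162) = √(11.34568) = 3.36833
λ_obs = 710 × 3.36833 = 2392 nm (redshift)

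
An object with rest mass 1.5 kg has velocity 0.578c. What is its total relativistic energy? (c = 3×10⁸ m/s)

γ = 1/√(1 - 0.578²) = 1.225
mc² = 1.5 × (3×10⁸)² = 1.350×10¹⁷ J
E = γmc² = 1.225 × 1.350×10¹⁷ = 1.654×10¹⁷ J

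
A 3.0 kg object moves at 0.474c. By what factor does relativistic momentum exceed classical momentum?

p_rel = γmv, p_class = mv
Ratio = γ = 1/√(1 - 0.474²) = 1.136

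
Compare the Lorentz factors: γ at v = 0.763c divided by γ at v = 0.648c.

γ₁ = 1/√(1 - 0.763²) = 1.547
γ₂ = 1/√(1 - 0.648²) = 1.313
γ₁/γ₂ = 1.547/1.313 = 1.178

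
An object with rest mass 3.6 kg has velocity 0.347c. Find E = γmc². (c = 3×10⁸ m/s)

γ = 1/√(1 - 0.347²) = 1.0663
mc² = 3.6 × (3×10⁸)² = 3.240×10¹⁷ J
E = γmc² = 1.0663 × 3.240×10¹⁷ = 3.455×10¹⁷ J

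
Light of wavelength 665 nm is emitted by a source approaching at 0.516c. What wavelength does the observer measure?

β = 0.516
Wavelength Doppler factor = √(0.484/1.516) = √(0.31926) = 0.5650
λ_obs = 665 × 0.5650 = 375.7 nm (blueshift)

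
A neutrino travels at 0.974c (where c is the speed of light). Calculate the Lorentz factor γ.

v/c = 0.974, so (v/c)² = 0.948676
1 - (v/c)² = 0.051324
γ = 1/√(0.051324) = 4.414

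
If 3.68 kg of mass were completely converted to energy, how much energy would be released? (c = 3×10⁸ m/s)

Using E = mc²:
c² = (3×10⁸)² = 9×10¹⁶ m²/s²
E = 3.68 × 9×10¹⁶ = 3.312×10¹⁷ J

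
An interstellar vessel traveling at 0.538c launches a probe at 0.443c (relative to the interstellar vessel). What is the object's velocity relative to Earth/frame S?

u = (u' + v)/(1 + u'v/c²)
Numerator: 0.443 + 0.538 = 0.981
Denominator: 1 + 0.238334 = 1.238334
u = 0.981/1.238334 = 0.7922c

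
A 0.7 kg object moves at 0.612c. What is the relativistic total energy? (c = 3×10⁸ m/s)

γ = 1/√(1 - 0.612²) = 1.2644
mc² = 0.7 × (3×10⁸)² = 6.300×10¹⁶ J
E = γmc² = 1.2644 × 6.300×10¹⁶ = 7.966×10¹⁶ J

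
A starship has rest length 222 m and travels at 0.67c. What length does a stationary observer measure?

Proper length L₀ = 222 m
γ = 1/√(1 - 0.67²) = 1.347
L = L₀/γ = 222/1.347 = 164.8 m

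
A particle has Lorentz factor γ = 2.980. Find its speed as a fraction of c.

From γ = 1/√(1 - v²/c²):
1/γ² = 1/2.980² = 0.1126
v²/c² = 1 - 0.1126 = 0.8874
v/c = √(0.8874) = 0.9420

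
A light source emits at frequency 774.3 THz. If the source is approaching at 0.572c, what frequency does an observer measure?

β = v/c = 0.572
(1+β)/(1-β) = 1.572/0.428 = 3.6729
Doppler factor = √(3.6729) = 1.916
f_obs = 774.3 × 1.916 = 1484 THz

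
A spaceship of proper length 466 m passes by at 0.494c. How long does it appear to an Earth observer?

Proper length L₀ = 466 m
γ = 1/√(1 - 0.494²) = 1.150
L = L₀/γ = 466/1.150 = 405.2 m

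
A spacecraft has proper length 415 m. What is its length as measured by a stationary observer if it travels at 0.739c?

Proper length L₀ = 415 m
γ = 1/√(1 - 0.739²) = 1.484
L = L₀/γ = 415/1.484 = 279.6 m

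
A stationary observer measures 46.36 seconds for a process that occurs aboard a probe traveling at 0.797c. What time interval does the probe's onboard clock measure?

Dilated time Δt = 46.36 seconds
γ = 1/√(1 - 0.797²) = 1.656
Δt₀ = Δt/γ = 46.36/1.656 = 28.00 seconds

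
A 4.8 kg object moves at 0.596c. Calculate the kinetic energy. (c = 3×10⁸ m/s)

γ = 1/√(1 - 0.596²) = 1.2454
γ - 1 = 0.2454
KE = (γ-1)mc² = 0.2454 × 4.8 × (3×10⁸)² = 1.060×10¹⁷ J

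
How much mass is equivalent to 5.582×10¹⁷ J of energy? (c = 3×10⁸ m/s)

From E = mc², we get m = E/c²
c² = (3×10⁸)² = 9×10¹⁶ m²/s²
m = 5.582×10¹⁷ / 9×10¹⁶ = 6.202 kg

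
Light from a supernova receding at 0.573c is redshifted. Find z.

β = 0.573
(1+β)/(1-β) = 1.573/0.427 = 3.6838
√(3.6838) = 1.9193
z = 1.9193 - 1 = 0.9193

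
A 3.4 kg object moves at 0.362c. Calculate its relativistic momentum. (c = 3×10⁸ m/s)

γ = 1/√(1 - 0.362²) = 1.0728
v = 0.362 × 3×10⁸ = 1.086×10⁸ m/s
p = γmv = 1.0728 × 3.4 × 1.086×10⁸ = 3.961×10⁸ kg·m/s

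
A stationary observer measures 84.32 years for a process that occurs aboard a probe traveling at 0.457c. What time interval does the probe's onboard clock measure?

Dilated time Δt = 84.32 years
γ = 1/√(1 - 0.457²) = 1.1243
Δt₀ = Δt/γ = 84.32/1.1243 = 75.00 years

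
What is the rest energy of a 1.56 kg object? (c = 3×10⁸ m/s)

c² = (3×10⁸)² = 9.000×10¹⁶ m²/s²
E₀ = mc² = 1.56 × 9.000×10¹⁶ = 1.404×10¹⁷ J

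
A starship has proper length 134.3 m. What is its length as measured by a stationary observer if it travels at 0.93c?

Proper length L₀ = 134.3 m
γ = 1/√(1 - 0.93²) = 2.721
L = L₀/γ = 134.3/2.721 = 49.36 m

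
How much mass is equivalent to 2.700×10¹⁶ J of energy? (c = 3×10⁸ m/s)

From E = mc², we get m = E/c²
c² = (3×10⁸)² = 9×10¹⁶ m²/s²
m = 2.700×10¹⁶ / 9×10¹⁶ = 0.3000 kg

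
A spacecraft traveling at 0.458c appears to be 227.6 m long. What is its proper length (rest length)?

Contracted length L = 227.6 m
γ = 1/√(1 - 0.458²) = 1.1249
L₀ = γL = 1.1249 × 227.6 = 256.0 m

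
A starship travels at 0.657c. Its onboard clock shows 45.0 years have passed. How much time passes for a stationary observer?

Proper time Δt₀ = 45.0 years
γ = 1/√(1 - 0.657²) = 1.3265
Δt = γΔt₀ = 1.3265 × 45.0 = 59.69 years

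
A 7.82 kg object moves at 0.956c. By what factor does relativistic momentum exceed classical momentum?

p_rel = γmv, p_class = mv
Ratio = γ = 1/√(1 - 0.956²) = 3.409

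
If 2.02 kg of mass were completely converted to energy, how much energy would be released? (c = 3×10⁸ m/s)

Using E = mc²:
c² = (3×10⁸)² = 9×10¹⁶ m²/s²
E = 2.02 × 9×10¹⁶ = 1.818×10¹⁷ J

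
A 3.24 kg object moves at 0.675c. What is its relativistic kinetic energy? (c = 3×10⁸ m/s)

γ = 1/√(1 - 0.675²) = 1.3553
γ - 1 = 0.3553
KE = (γ-1)mc² = 0.3553 × 3.24 × (3×10⁸)² = 1.036×10¹⁷ J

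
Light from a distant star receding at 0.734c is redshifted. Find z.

β = 0.734
(1+β)/(1-β) = 1.734/0.266 = 6.519
√(6.519) = 2.553
z = 2.553 - 1 = 1.553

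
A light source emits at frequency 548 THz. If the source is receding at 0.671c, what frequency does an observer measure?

β = v/c = 0.671
(1-β)/(1+β) = 0.329/1.671 = 0.19689
Doppler factor = √(0.19689) = 0.44372
f_obs = 548 × 0.44372 = 243.2 THz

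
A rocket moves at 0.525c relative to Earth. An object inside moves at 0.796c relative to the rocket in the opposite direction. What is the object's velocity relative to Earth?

Object's velocity in rocket frame is u' = -0.796c
u = (u' + v)/(1 + u'v/c²) = (v - 0.796)/(1 - 0.796·v/c²)
Numerator: 0.525 - 0.796 = -0.271
Denominator: 1 - 0.4179 = 0.5821
u = -0.271/0.5821 = -0.4656c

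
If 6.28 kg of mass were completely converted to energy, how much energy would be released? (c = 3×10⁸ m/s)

Using E = mc²:
c² = (3×10⁸)² = 9×10¹⁶ m²/s²
E = 6.28 × 9×10¹⁶ = 5.652×10¹⁷ J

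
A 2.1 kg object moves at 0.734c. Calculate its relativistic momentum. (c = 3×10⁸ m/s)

γ = 1/√(1 - 0.734²) = 1.4724
v = 0.734 × 3×10⁸ = 2.202×10⁸ m/s
p = γmv = 1.4724 × 2.1 × 2.202×10⁸ = 6.809×10⁸ kg·m/s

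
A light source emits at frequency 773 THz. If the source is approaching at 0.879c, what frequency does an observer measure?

β = v/c = 0.879
(1+β)/(1-β) = 1.879/0.121 = 15.53
Doppler factor = √(15.53) = 3.941
f_obs = 773 × 3.941 = 3046 THz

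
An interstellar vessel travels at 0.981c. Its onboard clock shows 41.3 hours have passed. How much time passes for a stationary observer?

Proper time Δt₀ = 41.3 hours
γ = 1/√(1 - 0.981²) = 5.154
Δt = γΔt₀ = 5.154 × 41.3 = 212.9 hours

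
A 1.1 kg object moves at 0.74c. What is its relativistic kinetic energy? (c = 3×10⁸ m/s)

γ = 1/√(1 - 0.74²) = 1.4868
γ - 1 = 0.4868
KE = (γ-1)mc² = 0.4868 × 1.1 × (3×10⁸)² = 4.819×10¹⁶ J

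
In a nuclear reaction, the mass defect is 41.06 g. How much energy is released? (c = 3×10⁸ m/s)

Convert mass defect: Δm = 41.06 g = 0.04106 kg
E = Δm·c² = 0.04106 × (3×10⁸)²
= 0.04106 × 9×10¹⁶ = 3.695×10¹⁵ J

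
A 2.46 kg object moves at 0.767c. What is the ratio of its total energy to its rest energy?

E = γmc², E₀ = mc²
E/E₀ = γ = 1/√(1 - 0.767²) = 1.558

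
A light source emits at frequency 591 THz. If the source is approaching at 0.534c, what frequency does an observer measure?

β = v/c = 0.534
(1+β)/(1-β) = 1.534/0.466 = 3.292
Doppler factor = √(3.292) = 1.814
f_obs = 591 × 1.814 = 1072 THz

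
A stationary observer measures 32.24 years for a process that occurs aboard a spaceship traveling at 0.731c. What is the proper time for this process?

Dilated time Δt = 32.24 years
γ = 1/√(1 - 0.731²) = 1.4655
Δt₀ = Δt/γ = 32.24/1.4655 = 22.00 years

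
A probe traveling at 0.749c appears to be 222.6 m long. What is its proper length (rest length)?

Contracted length L = 222.6 m
γ = 1/√(1 - 0.749²) = 1.5093
L₀ = γL = 1.5093 × 222.6 = 336.0 m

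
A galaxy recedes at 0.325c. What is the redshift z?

β = 0.325
(1+β)/(1-β) = 1.325/0.675 = 1.963
√(1.963) = 1.4011
z = 1.4011 - 1 = 0.4011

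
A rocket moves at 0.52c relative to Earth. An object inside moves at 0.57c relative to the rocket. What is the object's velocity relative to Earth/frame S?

u = (u' + v)/(1 + u'v/c²)
Numerator: 0.57 + 0.52 = 1.09
Denominator: 1 + 0.2964 = 1.2964
u = 1.09/1.2964 = 0.8408c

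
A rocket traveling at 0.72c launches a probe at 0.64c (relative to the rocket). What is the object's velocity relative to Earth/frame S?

u = (u' + v)/(1 + u'v/c²)
Numerator: 0.64 + 0.72 = 1.36
Denominator: 1 + 0.4608 = 1.4608
u = 1.36/1.4608 = 0.9310c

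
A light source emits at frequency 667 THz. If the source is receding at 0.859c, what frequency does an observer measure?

β = v/c = 0.859
(1-β)/(1+β) = 0.141/1.859 = 0.07585
Doppler factor = √(0.07585) = 0.2754
f_obs = 667 × 0.2754 = 183.7 THz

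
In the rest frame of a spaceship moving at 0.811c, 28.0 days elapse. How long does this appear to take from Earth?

Proper time Δt₀ = 28.0 days
γ = 1/√(1 - 0.811²) = 1.7093
Δt = γΔt₀ = 1.7093 × 28.0 = 47.86 days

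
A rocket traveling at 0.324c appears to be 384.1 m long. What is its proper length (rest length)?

Contracted length L = 384.1 m
γ = 1/√(1 - 0.324²) = 1.057
L₀ = γL = 1.057 × 384.1 = 406.0 m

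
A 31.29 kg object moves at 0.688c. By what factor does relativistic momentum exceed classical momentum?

p_rel = γmv, p_class = mv
Ratio = γ = 1/√(1 - 0.688²) = 1.378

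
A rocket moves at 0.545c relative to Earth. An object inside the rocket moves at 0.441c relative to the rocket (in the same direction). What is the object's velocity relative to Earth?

u = (u' + v)/(1 + u'v/c²)
Numerator: 0.441 + 0.545 = 0.986
Denominator: 1 + 0.240345 = 1.240345
u = 0.986/1.240345 = 0.7949c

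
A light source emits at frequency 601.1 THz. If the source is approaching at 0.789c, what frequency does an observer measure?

β = v/c = 0.789
(1+β)/(1-β) = 1.789/0.211 = 8.479
Doppler factor = √(8.479) = 2.912
f_obs = 601.1 × 2.912 = 1750 THz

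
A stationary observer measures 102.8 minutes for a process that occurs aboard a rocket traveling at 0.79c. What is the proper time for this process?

Dilated time Δt = 102.8 minutes
γ = 1/√(1 - 0.79²) = 1.631
Δt₀ = Δt/γ = 102.8/1.631 = 63.03 minutes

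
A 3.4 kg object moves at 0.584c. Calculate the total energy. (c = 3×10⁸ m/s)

γ = 1/√(1 - 0.584²) = 1.232
mc² = 3.4 × (3×10⁸)² = 3.060×10¹⁷ J
E = γmc² = 1.232 × 3.060×10¹⁷ = 3.770×10¹⁷ J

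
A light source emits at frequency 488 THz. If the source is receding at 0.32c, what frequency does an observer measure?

β = v/c = 0.32
(1-β)/(1+β) = 0.68/1.32 = 0.51515
Doppler factor = √(0.51515) = 0.71774
f_obs = 488 × 0.71774 = 350.3 THz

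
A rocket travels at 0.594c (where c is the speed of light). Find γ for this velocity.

v/c = 0.594, so (v/c)² = 0.352836
1 - (v/c)² = 0.647164
γ = 1/√(0.647164) = 1.243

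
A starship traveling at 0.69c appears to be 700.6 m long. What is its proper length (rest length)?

Contracted length L = 700.6 m
γ = 1/√(1 - 0.69²) = 1.3816
L₀ = γL = 1.3816 × 700.6 = 967.9 m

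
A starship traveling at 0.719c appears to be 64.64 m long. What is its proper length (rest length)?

Contracted length L = 64.64 m
γ = 1/√(1 - 0.719²) = 1.43883
L₀ = γL = 1.43883 × 64.64 = 93.01 m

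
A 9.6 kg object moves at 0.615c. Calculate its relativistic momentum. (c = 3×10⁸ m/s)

γ = 1/√(1 - 0.615²) = 1.268
v = 0.615 × 3×10⁸ = 1.845×10⁸ m/s
p = γmv = 1.268 × 9.6 × 1.845×10⁸ = 2.246×10⁹ kg·m/s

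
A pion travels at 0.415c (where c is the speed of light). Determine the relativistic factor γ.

v/c = 0.415, so (v/c)² = 0.172225
1 - (v/c)² = 0.827775
γ = 1/√(0.827775) = 1.099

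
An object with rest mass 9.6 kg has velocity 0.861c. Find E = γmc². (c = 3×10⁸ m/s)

γ = 1/√(1 - 0.861²) = 1.966
mc² = 9.6 × (3×10⁸)² = 8.640×10¹⁷ J
E = γmc² = 1.966 × 8.640×10¹⁷ = 1.699×10¹⁸ J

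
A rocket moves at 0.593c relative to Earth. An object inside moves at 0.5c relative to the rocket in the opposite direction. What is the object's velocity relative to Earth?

Object's velocity in rocket frame is u' = -0.5c
u = (u' + v)/(1 + u'v/c²) = (v - 0.5)/(1 - 0.5·v/c²)
Numerator: 0.593 - 0.5 = 0.093
Denominator: 1 - 0.2965 = 0.7035
u = 0.093/0.7035 = 0.1322c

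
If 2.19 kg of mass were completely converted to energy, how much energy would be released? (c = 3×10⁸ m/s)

Using E = mc²:
c² = (3×10⁸)² = 9×10¹⁶ m²/s²
E = 2.19 × 9×10¹⁶ = 1.971×10¹⁷ J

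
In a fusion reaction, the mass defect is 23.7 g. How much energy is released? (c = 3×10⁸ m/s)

Convert mass defect: Δm = 23.7 g = 0.0237 kg
E = Δm·c² = 0.0237 × (3×10⁸)²
= 0.0237 × 9×10¹⁶ = 2.133×10¹⁵ J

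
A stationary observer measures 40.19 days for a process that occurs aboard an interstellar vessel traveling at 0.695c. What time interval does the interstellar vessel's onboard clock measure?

Dilated time Δt = 40.19 days
γ = 1/√(1 - 0.695²) = 1.3908
Δt₀ = Δt/γ = 40.19/1.3908 = 28.90 days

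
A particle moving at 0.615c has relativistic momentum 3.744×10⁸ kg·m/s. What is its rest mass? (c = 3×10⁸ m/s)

γ = 1/√(1 - 0.615²) = 1.268
v = 0.615 × 3×10⁸ = 1.845×10⁸ m/s
m = p/(γv) = 3.744×10⁸/(1.268 × 1.845×10⁸) = 1.600 kg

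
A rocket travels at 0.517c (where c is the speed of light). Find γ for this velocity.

v/c = 0.517, so (v/c)² = 0.267289
1 - (v/c)² = 0.732711
γ = 1/√(0.732711) = 1.168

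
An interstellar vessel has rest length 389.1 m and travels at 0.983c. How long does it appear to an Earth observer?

Proper length L₀ = 389.1 m
γ = 1/√(1 - 0.983²) = 5.4465
L = L₀/γ = 389.1/5.4465 = 71.44 m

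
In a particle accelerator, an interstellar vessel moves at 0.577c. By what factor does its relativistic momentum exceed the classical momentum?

p_rel = γmv, p_class = mv
Ratio = γ = 1/√(1 - 0.577²)
= 1/√(0.667071) = 1.224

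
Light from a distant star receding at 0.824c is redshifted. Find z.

β = 0.824
(1+β)/(1-β) = 1.824/0.176 = 10.36
√(10.36) = 3.219
z = 3.219 - 1 = 2.219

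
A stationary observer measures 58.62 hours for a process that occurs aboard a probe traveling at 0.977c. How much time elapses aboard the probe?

Dilated time Δt = 58.62 hours
γ = 1/√(1 - 0.977²) = 4.690
Δt₀ = Δt/γ = 58.62/4.690 = 12.50 hours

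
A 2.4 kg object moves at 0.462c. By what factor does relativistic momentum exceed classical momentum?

p_rel = γmv, p_class = mv
Ratio = γ = 1/√(1 - 0.462²) = 1.128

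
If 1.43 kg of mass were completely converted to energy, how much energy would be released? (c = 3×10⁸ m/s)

Using E = mc²:
c² = (3×10⁸)² = 9×10¹⁶ m²/s²
E = 1.43 × 9×10¹⁶ = 1.287×10¹⁷ J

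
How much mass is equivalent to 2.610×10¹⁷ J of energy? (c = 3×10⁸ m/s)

From E = mc², we get m = E/c²
c² = (3×10⁸)² = 9×10¹⁶ m²/s²
m = 2.610×10¹⁷ / 9×10¹⁶ = 2.900 kg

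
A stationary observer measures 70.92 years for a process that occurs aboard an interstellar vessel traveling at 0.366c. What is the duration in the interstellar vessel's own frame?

Dilated time Δt = 70.92 years
γ = 1/√(1 - 0.366²) = 1.0746
Δt₀ = Δt/γ = 70.92/1.0746 = 66.00 years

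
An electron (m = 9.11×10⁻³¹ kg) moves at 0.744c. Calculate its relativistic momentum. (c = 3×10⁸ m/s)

γ = 1/√(1 - 0.744²) = 1.4966
v = 0.744 × 3×10⁸ = 2.232×10⁸ m/s
p = γmv = 1.4966 × 9.11×10⁻³¹ × 2.232×10⁸ = 3.043×10⁻²² kg·m/s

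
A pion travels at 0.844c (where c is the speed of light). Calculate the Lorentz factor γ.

v/c = 0.844, so (v/c)² = 0.712336
1 - (v/c)² = 0.287664
γ = 1/√(0.287664) = 1.864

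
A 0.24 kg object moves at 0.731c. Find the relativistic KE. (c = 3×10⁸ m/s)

γ = 1/√(1 - 0.731²) = 1.4655
γ - 1 = 0.4655
KE = (γ-1)mc² = 0.4655 × 0.24 × (3×10⁸)² = 1.005×10¹⁶ J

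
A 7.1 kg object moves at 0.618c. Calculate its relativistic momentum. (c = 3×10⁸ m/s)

γ = 1/√(1 - 0.618²) = 1.272
v = 0.618 × 3×10⁸ = 1.854×10⁸ m/s
p = γmv = 1.272 × 7.1 × 1.854×10⁸ = 1.674×10⁹ kg·m/s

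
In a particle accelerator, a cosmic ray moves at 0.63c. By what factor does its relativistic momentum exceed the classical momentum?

p_rel = γmv, p_class = mv
Ratio = γ = 1/√(1 - 0.63²)
= 1/√(0.6031) = 1.288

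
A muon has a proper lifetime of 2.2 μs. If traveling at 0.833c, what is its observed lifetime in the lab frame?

Proper lifetime τ₀ = 2.2 μs
γ = 1/√(1 - 0.833²) = 1.8074
τ = γτ₀ = 1.8074 × 2.2 μs = 3.976 μs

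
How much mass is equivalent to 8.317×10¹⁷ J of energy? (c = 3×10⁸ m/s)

From E = mc², we get m = E/c²
c² = (3×10⁸)² = 9×10¹⁶ m²/s²
m = 8.317×10¹⁷ / 9×10¹⁶ = 9.241 kg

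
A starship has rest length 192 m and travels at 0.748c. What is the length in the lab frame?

Proper length L₀ = 192 m
γ = 1/√(1 - 0.748²) = 1.507
L = L₀/γ = 192/1.507 = 127.4 m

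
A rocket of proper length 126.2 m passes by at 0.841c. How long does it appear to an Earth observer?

Proper length L₀ = 126.2 m
γ = 1/√(1 - 0.841²) = 1.8483
L = L₀/γ = 126.2/1.8483 = 68.28 m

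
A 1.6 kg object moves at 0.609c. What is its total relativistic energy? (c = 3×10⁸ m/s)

γ = 1/√(1 - 0.609²) = 1.26076
mc² = 1.6 × (3×10⁸)² = 1.440×10¹⁷ J
E = γmc² = 1.26076 × 1.440×10¹⁷ = 1.815×10¹⁷ J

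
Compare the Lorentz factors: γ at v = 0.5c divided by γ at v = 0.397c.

γ₁ = 1/√(1 - 0.5²) = 1.155
γ₂ = 1/√(1 - 0.397²) = 1.090
γ₁/γ₂ = 1.155/1.090 = 1.060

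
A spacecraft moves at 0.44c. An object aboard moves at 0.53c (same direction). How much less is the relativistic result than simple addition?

Classical: u' + v = 0.53 + 0.44 = 0.97c
Relativistic: u = (0.53 + 0.44)/(1 + 0.2332) = 0.97/1.2332 = 0.7866c
Difference: 0.97 - 0.7866 = 0.1834c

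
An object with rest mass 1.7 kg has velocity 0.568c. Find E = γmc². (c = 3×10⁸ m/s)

γ = 1/√(1 - 0.568²) = 1.215
mc² = 1.7 × (3×10⁸)² = 1.530×10¹⁷ J
E = γmc² = 1.215 × 1.530×10¹⁷ = 1.859×10¹⁷ J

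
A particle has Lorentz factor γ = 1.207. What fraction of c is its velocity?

From γ = 1/√(1 - v²/c²):
1/γ² = 1/1.207² = 0.6864
v²/c² = 1 - 0.6864 = 0.3136
v/c = √(0.3136) = 0.5600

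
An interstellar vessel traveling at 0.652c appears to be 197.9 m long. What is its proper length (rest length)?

Contracted length L = 197.9 m
γ = 1/√(1 - 0.652²) = 1.319
L₀ = γL = 1.319 × 197.9 = 261.0 m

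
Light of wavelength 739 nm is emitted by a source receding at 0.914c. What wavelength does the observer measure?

β = 0.914
Wavelength Doppler factor = √(1.914/0.086) = √(22.256) = 4.7176
λ_obs = 739 × 4.7176 = 3486 nm (redshift)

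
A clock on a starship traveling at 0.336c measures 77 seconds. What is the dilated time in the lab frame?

Proper time Δt₀ = 77 seconds
γ = 1/√(1 - 0.336²) = 1.0617
Δt = γΔt₀ = 1.0617 × 77 = 81.75 seconds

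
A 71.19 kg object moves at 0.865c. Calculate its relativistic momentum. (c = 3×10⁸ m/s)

γ = 1/√(1 - 0.865²) = 1.993
v = 0.865 × 3×10⁸ = 2.595×10⁸ m/s
p = γmv = 1.993 × 71.19 × 2.595×10⁸ = 3.682×10¹⁰ kg·m/s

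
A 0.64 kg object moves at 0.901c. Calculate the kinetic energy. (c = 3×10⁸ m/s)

γ = 1/√(1 - 0.901²) = 2.305
γ - 1 = 1.305
KE = (γ-1)mc² = 1.305 × 0.64 × (3×10⁸)² = 7.517×10¹⁶ J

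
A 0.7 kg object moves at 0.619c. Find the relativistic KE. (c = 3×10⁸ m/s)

γ = 1/√(1 - 0.619²) = 1.27325
γ - 1 = 0.27325
KE = (γ-1)mc² = 0.27325 × 0.7 × (3×10⁸)² = 1.721×10¹⁶ J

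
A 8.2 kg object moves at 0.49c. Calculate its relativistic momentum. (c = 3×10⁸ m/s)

γ = 1/√(1 - 0.49²) = 1.147
v = 0.49 × 3×10⁸ = 1.470×10⁸ m/s
p = γmv = 1.147 × 8.2 × 1.470×10⁸ = 1.383×10⁹ kg·m/s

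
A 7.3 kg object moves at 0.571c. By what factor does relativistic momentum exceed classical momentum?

p_rel = γmv, p_class = mv
Ratio = γ = 1/√(1 - 0.571²) = 1.218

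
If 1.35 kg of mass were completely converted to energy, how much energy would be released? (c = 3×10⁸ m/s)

Using E = mc²:
c² = (3×10⁸)² = 9×10¹⁶ m²/s²
E = 1.35 × 9×10¹⁶ = 1.215×10¹⁷ J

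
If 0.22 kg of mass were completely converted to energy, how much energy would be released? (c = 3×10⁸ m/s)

Using E = mc²:
c² = (3×10⁸)² = 9×10¹⁶ m²/s²
E = 0.22 × 9×10¹⁶ = 1.980×10¹⁶ J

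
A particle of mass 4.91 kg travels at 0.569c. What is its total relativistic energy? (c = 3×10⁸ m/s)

γ = 1/√(1 - 0.569²) = 1.216
mc² = 4.91 × (3×10⁸)² = 4.419×10¹⁷ J
E = γmc² = 1.216 × 4.419×10¹⁷ = 5.374×10¹⁷ J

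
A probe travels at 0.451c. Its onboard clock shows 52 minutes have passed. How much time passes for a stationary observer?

Proper time Δt₀ = 52 minutes
γ = 1/√(1 - 0.451²) = 1.1204
Δt = γΔt₀ = 1.1204 × 52 = 58.26 minutes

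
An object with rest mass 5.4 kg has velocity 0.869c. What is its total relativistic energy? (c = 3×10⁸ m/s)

γ = 1/√(1 - 0.869²) = 2.021
mc² = 5.4 × (3×10⁸)² = 4.860×10¹⁷ J
E = γmc² = 2.021 × 4.860×10¹⁷ = 9.822×10¹⁷ J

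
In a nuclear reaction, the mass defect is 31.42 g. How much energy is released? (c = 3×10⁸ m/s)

Convert mass defect: Δm = 31.42 g = 0.03142 kg
E = Δm·c² = 0.03142 × (3×10⁸)²
= 0.03142 × 9×10¹⁶ = 2.828×10¹⁵ J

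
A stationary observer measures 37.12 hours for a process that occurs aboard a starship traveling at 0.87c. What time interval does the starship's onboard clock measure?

Dilated time Δt = 37.12 hours
γ = 1/√(1 - 0.87²) = 2.028
Δt₀ = Δt/γ = 37.12/2.028 = 18.30 hours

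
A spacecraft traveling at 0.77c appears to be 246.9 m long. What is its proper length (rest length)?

Contracted length L = 246.9 m
γ = 1/√(1 - 0.77²) = 1.5673
L₀ = γL = 1.5673 × 246.9 = 387.0 m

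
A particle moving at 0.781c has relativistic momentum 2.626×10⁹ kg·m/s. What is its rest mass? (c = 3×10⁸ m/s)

γ = 1/√(1 - 0.781²) = 1.6012
v = 0.781 × 3×10⁸ = 2.343×10⁸ m/s
m = p/(γv) = 2.626×10⁹/(1.6012 × 2.343×10⁸) = 7.000 kg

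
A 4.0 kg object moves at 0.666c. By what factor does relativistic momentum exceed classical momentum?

p_rel = γmv, p_class = mv
Ratio = γ = 1/√(1 - 0.666²) = 1.341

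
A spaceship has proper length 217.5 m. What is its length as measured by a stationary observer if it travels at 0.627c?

Proper length L₀ = 217.5 m
γ = 1/√(1 - 0.627²) = 1.284
L = L₀/γ = 217.5/1.284 = 169.4 m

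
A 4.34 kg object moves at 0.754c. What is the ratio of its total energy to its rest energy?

E = γmc², E₀ = mc²
E/E₀ = γ = 1/√(1 - 0.754²) = 1.522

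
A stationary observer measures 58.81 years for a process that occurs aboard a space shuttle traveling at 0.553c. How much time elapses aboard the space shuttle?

Dilated time Δt = 58.81 years
γ = 1/√(1 - 0.553²) = 1.2002
Δt₀ = Δt/γ = 58.81/1.2002 = 49.00 years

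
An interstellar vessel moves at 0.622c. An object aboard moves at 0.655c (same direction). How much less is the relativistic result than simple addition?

Classical: u' + v = 0.655 + 0.622 = 1.277c
Relativistic: u = (0.655 + 0.622)/(1 + 0.40741) = 1.277/1.40741 = 0.9073c
Difference: 1.277 - 0.9073 = 0.3697c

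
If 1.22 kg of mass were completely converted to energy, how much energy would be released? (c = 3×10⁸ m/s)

Using E = mc²:
c² = (3×10⁸)² = 9×10¹⁶ m²/s²
E = 1.22 × 9×10¹⁶ = 1.098×10¹⁷ J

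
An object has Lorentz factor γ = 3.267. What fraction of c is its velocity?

From γ = 1/√(1 - v²/c²):
1/γ² = 1/3.267² = 0.09369
v²/c² = 1 - 0.09369 = 0.9063
v/c = √(0.9063) = 0.9520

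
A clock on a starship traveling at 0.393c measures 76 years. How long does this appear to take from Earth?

Proper time Δt₀ = 76 years
γ = 1/√(1 - 0.393²) = 1.0875
Δt = γΔt₀ = 1.0875 × 76 = 82.65 years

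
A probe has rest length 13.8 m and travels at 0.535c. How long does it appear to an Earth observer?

Proper length L₀ = 13.8 m
γ = 1/√(1 - 0.535²) = 1.184
L = L₀/γ = 13.8/1.184 = 11.66 m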